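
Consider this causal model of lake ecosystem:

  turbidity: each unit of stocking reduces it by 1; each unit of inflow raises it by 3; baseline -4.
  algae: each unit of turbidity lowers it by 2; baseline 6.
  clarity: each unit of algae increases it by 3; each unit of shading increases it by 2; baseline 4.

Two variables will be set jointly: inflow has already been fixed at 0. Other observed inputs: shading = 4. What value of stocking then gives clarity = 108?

With inflow held at 0:
Substituting into the turbidity equation gives turbidity = -stocking - 4.
algae becomes 2*stocking + 14.
clarity becomes 6*stocking + 54.
Solve 6*stocking + 54 = 108: stocking = (108 - 54) / 6 = 9.

stocking = 9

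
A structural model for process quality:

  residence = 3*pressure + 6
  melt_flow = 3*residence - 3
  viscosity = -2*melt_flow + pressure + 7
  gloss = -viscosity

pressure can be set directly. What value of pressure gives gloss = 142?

pressure = 7

Substituting into the melt_flow equation gives melt_flow = 9*pressure + 15.
This gives viscosity = -17*pressure - 23.
This gives gloss = 17*pressure + 23.
Solve 17*pressure + 23 = 142: pressure = (142 - 23) / 17 = 7.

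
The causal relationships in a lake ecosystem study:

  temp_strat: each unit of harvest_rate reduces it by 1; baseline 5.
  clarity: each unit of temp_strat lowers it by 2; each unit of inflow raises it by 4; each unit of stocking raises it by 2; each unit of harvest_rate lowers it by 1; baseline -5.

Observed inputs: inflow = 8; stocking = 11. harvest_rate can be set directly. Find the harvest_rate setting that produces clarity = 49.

Substituting into the clarity equation gives clarity = harvest_rate + 39.
Solve harvest_rate + 39 = 49: harvest_rate = (49 - 39) / 1 = 10.

harvest_rate = 10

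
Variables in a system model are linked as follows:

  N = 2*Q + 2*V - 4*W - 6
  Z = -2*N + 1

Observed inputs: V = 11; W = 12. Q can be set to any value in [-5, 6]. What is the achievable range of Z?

Substituting into the N equation gives N = 2*Q - 32.
Substituting into the Z equation gives Z = -4*Q + 65.
Linear in Q, so extremes are at the endpoints: Q = -5 gives Z = 85; Q = 6 gives Z = 41.

41 to 85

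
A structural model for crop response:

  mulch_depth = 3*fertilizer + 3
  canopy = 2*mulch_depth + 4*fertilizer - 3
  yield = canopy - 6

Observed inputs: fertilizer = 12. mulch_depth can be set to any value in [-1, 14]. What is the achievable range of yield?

Intervening on mulch_depth fixes its value directly, overriding its dependence on fertilizer.
Substituting into the canopy equation gives canopy = 2*mulch_depth + 45.
So yield = 2*mulch_depth + 39.
Linear in mulch_depth, so extremes are at the endpoints: mulch_depth = -1 gives yield = 37; mulch_depth = 14 gives yield = 67.

37 to 67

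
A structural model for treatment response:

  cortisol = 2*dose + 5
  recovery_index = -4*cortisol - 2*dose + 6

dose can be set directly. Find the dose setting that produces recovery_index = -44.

Substituting into the recovery_index equation gives recovery_index = -10*dose - 14.
Solve -10*dose - 14 = -44: dose = (-44 + 14) / -10 = 3.

dose = 3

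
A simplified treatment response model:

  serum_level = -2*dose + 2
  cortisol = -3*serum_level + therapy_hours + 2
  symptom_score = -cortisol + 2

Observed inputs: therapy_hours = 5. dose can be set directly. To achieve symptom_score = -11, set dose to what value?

Substituting into the cortisol equation gives cortisol = 6*dose + 1.
This gives symptom_score = -6*dose + 1.
Solve -6*dose + 1 = -11: dose = (-11 - 1) / -6 = 2.

dose = 2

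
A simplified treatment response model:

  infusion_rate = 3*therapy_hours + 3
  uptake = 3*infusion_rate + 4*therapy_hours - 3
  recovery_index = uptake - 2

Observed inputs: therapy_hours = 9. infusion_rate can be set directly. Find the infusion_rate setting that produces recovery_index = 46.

infusion_rate = 5

Intervening on infusion_rate fixes its value directly, overriding its dependence on therapy_hours.
Substituting into the uptake equation gives uptake = 3*infusion_rate + 33.
Substituting into the recovery_index equation gives recovery_index = 3*infusion_rate + 31.
Solve 3*infusion_rate + 31 = 46: infusion_rate = (46 - 31) / 3 = 5.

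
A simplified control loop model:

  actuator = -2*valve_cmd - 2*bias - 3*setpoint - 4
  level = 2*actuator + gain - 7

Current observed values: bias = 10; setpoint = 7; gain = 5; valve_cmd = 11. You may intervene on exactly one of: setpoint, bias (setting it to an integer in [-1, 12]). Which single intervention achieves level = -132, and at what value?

Intervening on setpoint: level = -6*setpoint - 94. Reaching -132 requires setpoint = 19/3, not an integer.
Intervening on bias: with other inputs at their observed values, level = -4*bias - 96. Solving for -132 gives bias = 9, within [-1, 12].

set bias = 9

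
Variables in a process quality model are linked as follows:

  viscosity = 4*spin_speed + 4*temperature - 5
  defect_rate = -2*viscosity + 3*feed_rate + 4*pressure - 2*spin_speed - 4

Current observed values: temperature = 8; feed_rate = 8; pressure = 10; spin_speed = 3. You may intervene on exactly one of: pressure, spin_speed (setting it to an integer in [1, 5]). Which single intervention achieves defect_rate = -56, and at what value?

set pressure = 2

Intervening on pressure: with other inputs at their observed values, defect_rate = 4*pressure - 64. Solving for -56 gives pressure = 2, within [1, 5].
Intervening on spin_speed: defect_rate = -10*spin_speed + 6. Reaching -56 requires spin_speed = 31/5, not an integer.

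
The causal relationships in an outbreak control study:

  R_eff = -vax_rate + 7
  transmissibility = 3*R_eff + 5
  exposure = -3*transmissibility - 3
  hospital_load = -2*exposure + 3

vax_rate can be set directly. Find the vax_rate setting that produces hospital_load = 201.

vax_rate = -2

Substituting into the transmissibility equation gives transmissibility = -3*vax_rate + 26.
exposure becomes 9*vax_rate - 81.
hospital_load becomes -18*vax_rate + 165.
Solve -18*vax_rate + 165 = 201: vax_rate = (201 - 165) / -18 = -2.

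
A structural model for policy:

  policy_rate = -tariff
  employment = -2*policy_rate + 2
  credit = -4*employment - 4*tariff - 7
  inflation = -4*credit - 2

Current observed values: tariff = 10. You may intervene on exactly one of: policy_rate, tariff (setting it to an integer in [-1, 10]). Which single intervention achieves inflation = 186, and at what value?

Intervening on policy_rate: with other inputs at their observed values, inflation = -32*policy_rate + 218. Solving for 186 gives policy_rate = 1, within [-1, 10].
Intervening on tariff: inflation = 48*tariff + 58. Reaching 186 requires tariff = 8/3, not an integer.

set policy_rate = 1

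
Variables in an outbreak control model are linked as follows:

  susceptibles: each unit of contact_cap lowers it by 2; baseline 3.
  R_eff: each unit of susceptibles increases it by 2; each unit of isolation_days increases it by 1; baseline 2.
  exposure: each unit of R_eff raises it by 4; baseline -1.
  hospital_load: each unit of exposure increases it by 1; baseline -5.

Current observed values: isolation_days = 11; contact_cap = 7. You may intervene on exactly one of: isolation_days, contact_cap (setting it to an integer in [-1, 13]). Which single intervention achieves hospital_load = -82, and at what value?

set isolation_days = 1

Intervening on isolation_days: with other inputs at their observed values, hospital_load = 4*isolation_days - 86. Solving for -82 gives isolation_days = 1, within [-1, 13].
Intervening on contact_cap: hospital_load = -16*contact_cap + 70. Reaching -82 requires contact_cap = 19/2, not an integer.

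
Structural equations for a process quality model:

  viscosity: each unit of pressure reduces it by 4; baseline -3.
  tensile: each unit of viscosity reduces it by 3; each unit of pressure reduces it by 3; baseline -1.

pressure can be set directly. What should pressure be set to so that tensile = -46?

Substituting into the tensile equation gives tensile = 9*pressure + 8.
Solve 9*pressure + 8 = -46: pressure = (-46 - 8) / 9 = -6.

pressure = -6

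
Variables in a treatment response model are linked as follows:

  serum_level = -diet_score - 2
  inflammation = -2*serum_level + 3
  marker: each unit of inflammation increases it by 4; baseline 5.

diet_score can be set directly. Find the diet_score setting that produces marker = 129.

Substituting into the inflammation equation gives inflammation = 2*diet_score + 7.
Substituting into the marker equation gives marker = 8*diet_score + 33.
Solve 8*diet_score + 33 = 129: diet_score = (129 - 33) / 8 = 12.

diet_score = 12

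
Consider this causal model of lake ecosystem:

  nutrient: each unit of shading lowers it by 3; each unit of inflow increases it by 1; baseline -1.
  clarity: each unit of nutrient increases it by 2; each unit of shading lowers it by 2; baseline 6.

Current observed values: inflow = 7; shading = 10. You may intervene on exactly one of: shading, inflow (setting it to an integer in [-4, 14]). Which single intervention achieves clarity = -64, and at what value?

Intervening on shading: clarity = -8*shading + 18. Reaching -64 requires shading = 41/4, not an integer.
Intervening on inflow: with other inputs at their observed values, clarity = 2*inflow - 76. Solving for -64 gives inflow = 6, within [-4, 14].

set inflow = 6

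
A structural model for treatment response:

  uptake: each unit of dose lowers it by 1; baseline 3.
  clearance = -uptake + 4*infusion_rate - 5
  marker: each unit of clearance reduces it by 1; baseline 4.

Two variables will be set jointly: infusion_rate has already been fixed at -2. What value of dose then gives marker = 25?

With infusion_rate held at -2:
Substituting into the clearance equation gives clearance = dose - 16.
Substituting into the marker equation gives marker = -dose + 20.
Solve -dose + 20 = 25: dose = (25 - 20) / -1 = -5.

dose = -5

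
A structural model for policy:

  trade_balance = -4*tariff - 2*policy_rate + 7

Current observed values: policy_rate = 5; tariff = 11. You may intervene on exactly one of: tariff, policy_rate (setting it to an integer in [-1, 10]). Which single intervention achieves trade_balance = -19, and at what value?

Intervening on tariff: with other inputs at their observed values, trade_balance = -4*tariff - 3. Solving for -19 gives tariff = 4, within [-1, 10].
Intervening on policy_rate: trade_balance = -2*policy_rate - 37. Reaching -19 requires policy_rate = -9, outside [-1, 10].

set tariff = 4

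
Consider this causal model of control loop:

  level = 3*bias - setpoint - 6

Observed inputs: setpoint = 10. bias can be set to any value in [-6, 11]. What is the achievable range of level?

Substituting into the level equation gives level = 3*bias - 16.
Linear in bias, so extremes are at the endpoints: bias = -6 gives level = -34; bias = 11 gives level = 17.

-34 to 17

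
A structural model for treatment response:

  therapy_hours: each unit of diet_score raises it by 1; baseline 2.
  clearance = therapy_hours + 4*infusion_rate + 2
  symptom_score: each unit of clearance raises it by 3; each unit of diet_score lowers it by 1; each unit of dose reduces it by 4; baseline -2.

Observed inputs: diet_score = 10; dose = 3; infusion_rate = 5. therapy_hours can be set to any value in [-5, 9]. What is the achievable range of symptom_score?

27 to 69

Intervening on therapy_hours fixes its value directly, overriding its dependence on diet_score.
Substituting into the clearance equation gives clearance = therapy_hours + 22.
symptom_score becomes 3*therapy_hours + 42.
Linear in therapy_hours, so extremes are at the endpoints: therapy_hours = -5 gives symptom_score = 27; therapy_hours = 9 gives symptom_score = 69.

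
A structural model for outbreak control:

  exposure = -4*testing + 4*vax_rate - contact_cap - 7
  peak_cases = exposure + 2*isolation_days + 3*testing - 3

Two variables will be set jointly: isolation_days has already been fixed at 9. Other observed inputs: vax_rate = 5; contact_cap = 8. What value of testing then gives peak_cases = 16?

With isolation_days held at 9:
Substituting into the exposure equation gives exposure = -4*testing + 5.
peak_cases becomes -testing + 20.
Solve -testing + 20 = 16: testing = (16 - 20) / -1 = 4.

testing = 4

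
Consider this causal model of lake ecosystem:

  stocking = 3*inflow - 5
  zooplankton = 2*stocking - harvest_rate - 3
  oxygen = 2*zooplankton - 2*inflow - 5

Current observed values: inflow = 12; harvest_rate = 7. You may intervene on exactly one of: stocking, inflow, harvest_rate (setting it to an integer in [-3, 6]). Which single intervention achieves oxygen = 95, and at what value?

set harvest_rate = -3

Intervening on stocking: oxygen = 4*stocking - 49. Reaching 95 requires stocking = 36, outside [-3, 6].
Intervening on inflow: oxygen = 10*inflow - 45. Reaching 95 requires inflow = 14, outside [-3, 6].
Intervening on harvest_rate: with other inputs at their observed values, oxygen = -2*harvest_rate + 89. Solving for 95 gives harvest_rate = -3, within [-3, 6].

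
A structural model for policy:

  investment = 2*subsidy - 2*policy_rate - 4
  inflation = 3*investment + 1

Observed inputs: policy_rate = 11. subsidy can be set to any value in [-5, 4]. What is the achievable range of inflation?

-107 to -53

Substituting into the investment equation gives investment = 2*subsidy - 26.
This gives inflation = 6*subsidy - 77.
Linear in subsidy, so extremes are at the endpoints: subsidy = -5 gives inflation = -107; subsidy = 4 gives inflation = -53.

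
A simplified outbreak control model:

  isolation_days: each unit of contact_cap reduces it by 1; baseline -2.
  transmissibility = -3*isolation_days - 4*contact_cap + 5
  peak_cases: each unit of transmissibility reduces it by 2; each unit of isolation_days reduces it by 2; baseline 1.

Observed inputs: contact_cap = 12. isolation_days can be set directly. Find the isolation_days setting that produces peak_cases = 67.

isolation_days = -5

Intervening on isolation_days fixes its value directly, overriding its dependence on contact_cap.
Substituting into the transmissibility equation gives transmissibility = -3*isolation_days - 43.
peak_cases becomes 4*isolation_days + 87.
Solve 4*isolation_days + 87 = 67: isolation_days = (67 - 87) / 4 = -5.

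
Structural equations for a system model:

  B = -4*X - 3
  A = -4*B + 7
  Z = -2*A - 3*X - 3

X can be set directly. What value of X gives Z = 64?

X = -3

Substituting into the A equation gives A = 16*X + 19.
Z becomes -35*X - 41.
Solve -35*X - 41 = 64: X = (64 + 41) / -35 = -3.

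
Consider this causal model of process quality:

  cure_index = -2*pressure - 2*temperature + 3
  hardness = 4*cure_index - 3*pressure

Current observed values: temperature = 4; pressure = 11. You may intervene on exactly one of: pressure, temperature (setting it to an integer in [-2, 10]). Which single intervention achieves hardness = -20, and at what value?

set pressure = 0

Intervening on pressure: with other inputs at their observed values, hardness = -11*pressure - 20. Solving for -20 gives pressure = 0, within [-2, 10].
Intervening on temperature: hardness = -8*temperature - 109. Reaching -20 requires temperature = -89/8, not an integer.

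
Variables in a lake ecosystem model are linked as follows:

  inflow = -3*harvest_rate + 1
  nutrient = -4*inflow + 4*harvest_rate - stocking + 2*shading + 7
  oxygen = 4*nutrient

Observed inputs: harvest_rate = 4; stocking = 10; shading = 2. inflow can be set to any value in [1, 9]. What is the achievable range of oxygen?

-76 to 52

Intervening on inflow fixes its value directly, overriding its dependence on harvest_rate.
Substituting into the nutrient equation gives nutrient = -4*inflow + 17.
Substituting into the oxygen equation gives oxygen = -16*inflow + 68.
Linear in inflow, so extremes are at the endpoints: inflow = 1 gives oxygen = 52; inflow = 9 gives oxygen = -76.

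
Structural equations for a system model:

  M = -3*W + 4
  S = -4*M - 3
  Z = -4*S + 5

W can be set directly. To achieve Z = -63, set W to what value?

Substituting into the S equation gives S = 12*W - 19.
Substituting into the Z equation gives Z = -48*W + 81.
Solve -48*W + 81 = -63: W = (-63 - 81) / -48 = 3.

W = 3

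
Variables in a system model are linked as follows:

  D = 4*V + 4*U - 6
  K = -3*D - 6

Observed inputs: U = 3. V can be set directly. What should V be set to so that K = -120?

Substituting into the D equation gives D = 4*V + 6.
This gives K = -12*V - 24.
Solve -12*V - 24 = -120: V = (-120 + 24) / -12 = 8.

V = 8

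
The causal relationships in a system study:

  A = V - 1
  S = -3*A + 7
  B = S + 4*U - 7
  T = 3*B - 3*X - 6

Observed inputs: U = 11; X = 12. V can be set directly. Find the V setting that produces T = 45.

Substituting into the S equation gives S = -3*V + 10.
B becomes -3*V + 47.
So T = -9*V + 99.
Solve -9*V + 99 = 45: V = (45 - 99) / -9 = 6.

V = 6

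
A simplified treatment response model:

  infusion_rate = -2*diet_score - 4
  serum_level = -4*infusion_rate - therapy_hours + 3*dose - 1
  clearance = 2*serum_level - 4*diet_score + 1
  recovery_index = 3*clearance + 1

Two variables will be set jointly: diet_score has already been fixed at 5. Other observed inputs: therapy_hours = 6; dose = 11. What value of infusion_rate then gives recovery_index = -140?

infusion_rate = 10

With diet_score held at 5:
Intervening on infusion_rate fixes its value directly, overriding its dependence on diet_score.
Substituting into the serum_level equation gives serum_level = -4*infusion_rate + 26.
Substituting into the clearance equation gives clearance = -8*infusion_rate + 33.
So recovery_index = -24*infusion_rate + 100.
Solve -24*infusion_rate + 100 = -140: infusion_rate = (-140 - 100) / -24 = 10.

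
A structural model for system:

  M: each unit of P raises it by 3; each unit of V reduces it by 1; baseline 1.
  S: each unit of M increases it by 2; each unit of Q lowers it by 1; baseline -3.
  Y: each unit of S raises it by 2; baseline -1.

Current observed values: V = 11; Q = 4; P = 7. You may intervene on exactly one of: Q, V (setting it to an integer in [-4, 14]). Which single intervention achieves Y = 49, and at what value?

Intervening on Q: Y = -2*Q + 37. Reaching 49 requires Q = -6, outside [-4, 14].
Intervening on V: with other inputs at their observed values, Y = -4*V + 73. Solving for 49 gives V = 6, within [-4, 14].

set V = 6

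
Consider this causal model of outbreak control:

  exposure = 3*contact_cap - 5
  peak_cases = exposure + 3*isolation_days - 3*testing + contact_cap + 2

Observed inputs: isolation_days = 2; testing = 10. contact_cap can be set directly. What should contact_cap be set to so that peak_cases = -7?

contact_cap = 5

Substituting into the peak_cases equation gives peak_cases = 4*contact_cap - 27.
Solve 4*contact_cap - 27 = -7: contact_cap = (-7 + 27) / 4 = 5.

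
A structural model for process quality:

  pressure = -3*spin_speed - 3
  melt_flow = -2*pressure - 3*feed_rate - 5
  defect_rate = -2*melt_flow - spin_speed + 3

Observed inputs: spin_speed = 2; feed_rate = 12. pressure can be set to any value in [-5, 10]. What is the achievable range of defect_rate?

63 to 123

Intervening on pressure fixes its value directly, overriding its dependence on spin_speed.
Substituting into the melt_flow equation gives melt_flow = -2*pressure - 41.
Substituting into the defect_rate equation gives defect_rate = 4*pressure + 83.
Linear in pressure, so extremes are at the endpoints: pressure = -5 gives defect_rate = 63; pressure = 10 gives defect_rate = 123.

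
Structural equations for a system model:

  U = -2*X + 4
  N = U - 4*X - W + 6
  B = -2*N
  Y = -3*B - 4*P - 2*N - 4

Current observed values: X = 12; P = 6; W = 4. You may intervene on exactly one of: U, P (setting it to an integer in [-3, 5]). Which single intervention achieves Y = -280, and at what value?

set P = 3

Intervening on U: Y = 4*U - 212. Reaching -280 requires U = -17, outside [-3, 5].
Intervening on P: with other inputs at their observed values, Y = -4*P - 268. Solving for -280 gives P = 3, within [-3, 5].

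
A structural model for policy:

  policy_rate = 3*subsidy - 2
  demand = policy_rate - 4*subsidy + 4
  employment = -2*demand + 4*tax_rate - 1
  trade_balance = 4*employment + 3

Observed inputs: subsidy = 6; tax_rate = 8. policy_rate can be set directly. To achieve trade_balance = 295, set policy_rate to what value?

Intervening on policy_rate fixes its value directly, overriding its dependence on subsidy.
Substituting into the demand equation gives demand = policy_rate - 20.
So employment = -2*policy_rate + 71.
trade_balance becomes -8*policy_rate + 287.
Solve -8*policy_rate + 287 = 295: policy_rate = (295 - 287) / -8 = -1.

policy_rate = -1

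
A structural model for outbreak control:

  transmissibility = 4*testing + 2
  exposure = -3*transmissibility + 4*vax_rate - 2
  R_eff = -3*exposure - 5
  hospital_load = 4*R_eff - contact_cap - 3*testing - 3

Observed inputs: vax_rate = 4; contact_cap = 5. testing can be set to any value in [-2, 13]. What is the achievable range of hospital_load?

Substituting into the exposure equation gives exposure = -12*testing + 8.
Substituting into the R_eff equation gives R_eff = 36*testing - 29.
This gives hospital_load = 141*testing - 124.
Linear in testing, so extremes are at the endpoints: testing = -2 gives hospital_load = -406; testing = 13 gives hospital_load = 1709.

-406 to 1709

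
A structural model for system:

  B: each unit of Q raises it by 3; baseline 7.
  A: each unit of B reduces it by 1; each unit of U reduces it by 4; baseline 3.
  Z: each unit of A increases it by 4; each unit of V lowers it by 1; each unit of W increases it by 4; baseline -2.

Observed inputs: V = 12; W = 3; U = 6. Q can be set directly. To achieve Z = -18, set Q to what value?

Substituting into the A equation gives A = -3*Q - 28.
So Z = -12*Q - 114.
Solve -12*Q - 114 = -18: Q = (-18 + 114) / -12 = -8.

Q = -8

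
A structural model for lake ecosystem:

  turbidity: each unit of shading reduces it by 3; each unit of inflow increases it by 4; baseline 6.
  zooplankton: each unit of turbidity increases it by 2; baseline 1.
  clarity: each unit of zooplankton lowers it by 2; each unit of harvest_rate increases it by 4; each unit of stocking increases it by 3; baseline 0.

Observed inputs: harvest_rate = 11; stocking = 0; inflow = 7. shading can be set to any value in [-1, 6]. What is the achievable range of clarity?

Substituting into the turbidity equation gives turbidity = -3*shading + 34.
Substituting into the zooplankton equation gives zooplankton = -6*shading + 69.
So clarity = 12*shading - 94.
Linear in shading, so extremes are at the endpoints: shading = -1 gives clarity = -106; shading = 6 gives clarity = -22.

-106 to -22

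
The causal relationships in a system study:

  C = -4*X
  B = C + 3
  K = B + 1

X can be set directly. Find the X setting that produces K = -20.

Substituting into the B equation gives B = -4*X + 3.
K becomes -4*X + 4.
Solve -4*X + 4 = -20: X = (-20 - 4) / -4 = 6.

X = 6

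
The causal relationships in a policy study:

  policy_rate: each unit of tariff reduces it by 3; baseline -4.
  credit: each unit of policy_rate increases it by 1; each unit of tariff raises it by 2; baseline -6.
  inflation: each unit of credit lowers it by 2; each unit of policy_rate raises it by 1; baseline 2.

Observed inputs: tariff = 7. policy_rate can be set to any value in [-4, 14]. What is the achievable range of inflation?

-28 to -10

Intervening on policy_rate fixes its value directly, overriding its dependence on tariff.
Substituting into the credit equation gives credit = policy_rate + 8.
inflation becomes -policy_rate - 14.
Linear in policy_rate, so extremes are at the endpoints: policy_rate = -4 gives inflation = -10; policy_rate = 14 gives inflation = -28.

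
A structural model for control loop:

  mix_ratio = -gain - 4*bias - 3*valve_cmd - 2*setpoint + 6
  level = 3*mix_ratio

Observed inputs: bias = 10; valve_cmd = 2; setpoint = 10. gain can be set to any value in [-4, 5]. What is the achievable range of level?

-195 to -168

Substituting into the mix_ratio equation gives mix_ratio = -gain - 60.
So level = -3*gain - 180.
Linear in gain, so extremes are at the endpoints: gain = -4 gives level = -168; gain = 5 gives level = -195.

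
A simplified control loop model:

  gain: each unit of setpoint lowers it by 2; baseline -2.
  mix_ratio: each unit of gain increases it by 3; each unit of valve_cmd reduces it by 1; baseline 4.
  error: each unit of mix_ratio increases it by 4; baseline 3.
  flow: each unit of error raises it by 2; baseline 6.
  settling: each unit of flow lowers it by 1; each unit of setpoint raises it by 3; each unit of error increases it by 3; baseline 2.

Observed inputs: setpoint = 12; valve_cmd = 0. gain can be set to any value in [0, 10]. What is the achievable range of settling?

Intervening on gain fixes its value directly, overriding its dependence on setpoint.
Substituting into the mix_ratio equation gives mix_ratio = 3*gain + 4.
Substituting into the error equation gives error = 12*gain + 19.
Substituting into the flow equation gives flow = 24*gain + 44.
So settling = 12*gain + 51.
Linear in gain, so extremes are at the endpoints: gain = 0 gives settling = 51; gain = 10 gives settling = 171.

51 to 171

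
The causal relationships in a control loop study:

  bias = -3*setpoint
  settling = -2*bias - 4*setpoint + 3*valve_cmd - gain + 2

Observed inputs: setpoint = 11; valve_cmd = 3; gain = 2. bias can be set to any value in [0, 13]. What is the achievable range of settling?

Intervening on bias fixes its value directly, overriding its dependence on setpoint.
Substituting into the settling equation gives settling = -2*bias - 35.
Linear in bias, so extremes are at the endpoints: bias = 0 gives settling = -35; bias = 13 gives settling = -61.

-61 to -35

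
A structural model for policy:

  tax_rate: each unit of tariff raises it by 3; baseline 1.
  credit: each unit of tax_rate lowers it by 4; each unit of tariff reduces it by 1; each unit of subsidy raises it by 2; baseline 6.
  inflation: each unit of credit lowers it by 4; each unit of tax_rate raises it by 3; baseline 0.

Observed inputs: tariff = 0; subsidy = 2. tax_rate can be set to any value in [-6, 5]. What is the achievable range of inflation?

-154 to 55

Intervening on tax_rate fixes its value directly, overriding its dependence on tariff.
Substituting into the credit equation gives credit = -4*tax_rate + 10.
Substituting into the inflation equation gives inflation = 19*tax_rate - 40.
Linear in tax_rate, so extremes are at the endpoints: tax_rate = -6 gives inflation = -154; tax_rate = 5 gives inflation = 55.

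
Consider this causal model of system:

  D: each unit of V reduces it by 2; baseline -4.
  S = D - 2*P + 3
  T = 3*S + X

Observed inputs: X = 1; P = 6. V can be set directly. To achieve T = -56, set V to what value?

V = 3

Substituting into the S equation gives S = -2*V - 13.
So T = -6*V - 38.
Solve -6*V - 38 = -56: V = (-56 + 38) / -6 = 3.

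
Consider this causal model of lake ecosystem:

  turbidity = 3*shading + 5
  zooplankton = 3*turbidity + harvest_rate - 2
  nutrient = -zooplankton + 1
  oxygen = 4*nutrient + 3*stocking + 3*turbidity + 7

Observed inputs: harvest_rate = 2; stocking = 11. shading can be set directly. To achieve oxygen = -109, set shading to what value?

shading = 4

Substituting into the zooplankton equation gives zooplankton = 9*shading + 15.
Substituting into the nutrient equation gives nutrient = -9*shading - 14.
This gives oxygen = -27*shading - 1.
Solve -27*shading - 1 = -109: shading = (-109 + 1) / -27 = 4.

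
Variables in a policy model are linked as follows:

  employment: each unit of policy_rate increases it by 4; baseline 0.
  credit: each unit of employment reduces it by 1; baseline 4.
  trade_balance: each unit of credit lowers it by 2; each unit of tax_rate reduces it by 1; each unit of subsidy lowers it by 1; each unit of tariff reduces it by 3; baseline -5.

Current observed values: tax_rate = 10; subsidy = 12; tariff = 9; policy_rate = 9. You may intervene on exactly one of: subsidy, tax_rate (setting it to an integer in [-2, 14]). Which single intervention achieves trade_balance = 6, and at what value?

Intervening on subsidy: trade_balance = -subsidy + 22. Reaching 6 requires subsidy = 16, outside [-2, 14].
Intervening on tax_rate: with other inputs at their observed values, trade_balance = -tax_rate + 20. Solving for 6 gives tax_rate = 14, within [-2, 14].

set tax_rate = 14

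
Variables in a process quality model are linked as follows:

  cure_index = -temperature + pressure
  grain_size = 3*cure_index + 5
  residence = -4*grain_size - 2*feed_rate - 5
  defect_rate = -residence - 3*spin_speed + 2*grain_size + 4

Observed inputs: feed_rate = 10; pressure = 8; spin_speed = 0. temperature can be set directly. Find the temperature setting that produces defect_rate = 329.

temperature = -7

Substituting into the cure_index equation gives cure_index = -temperature + 8.
Substituting into the grain_size equation gives grain_size = -3*temperature + 29.
So residence = 12*temperature - 141.
Substituting into the defect_rate equation gives defect_rate = -18*temperature + 203.
Solve -18*temperature + 203 = 329: temperature = (329 - 203) / -18 = -7.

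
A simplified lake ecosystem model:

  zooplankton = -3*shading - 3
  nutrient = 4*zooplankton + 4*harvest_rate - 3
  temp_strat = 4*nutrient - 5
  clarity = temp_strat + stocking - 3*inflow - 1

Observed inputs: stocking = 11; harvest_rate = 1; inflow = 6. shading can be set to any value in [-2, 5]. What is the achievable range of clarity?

Substituting into the nutrient equation gives nutrient = -12*shading - 11.
temp_strat becomes -48*shading - 49.
Substituting into the clarity equation gives clarity = -48*shading - 57.
Linear in shading, so extremes are at the endpoints: shading = -2 gives clarity = 39; shading = 5 gives clarity = -297.

-297 to 39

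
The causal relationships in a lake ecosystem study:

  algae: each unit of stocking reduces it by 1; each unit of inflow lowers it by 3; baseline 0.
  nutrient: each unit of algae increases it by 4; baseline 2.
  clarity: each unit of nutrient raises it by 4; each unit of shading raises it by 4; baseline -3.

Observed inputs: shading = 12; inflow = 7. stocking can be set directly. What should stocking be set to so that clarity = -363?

Substituting into the algae equation gives algae = -stocking - 21.
nutrient becomes -4*stocking - 82.
clarity becomes -16*stocking - 283.
Solve -16*stocking - 283 = -363: stocking = (-363 + 283) / -16 = 5.

stocking = 5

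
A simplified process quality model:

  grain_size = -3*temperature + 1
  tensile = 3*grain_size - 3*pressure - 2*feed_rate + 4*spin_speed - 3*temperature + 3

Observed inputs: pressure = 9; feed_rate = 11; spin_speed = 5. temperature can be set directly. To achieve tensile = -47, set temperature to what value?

Substituting into the tensile equation gives tensile = -12*temperature - 23.
Solve -12*temperature - 23 = -47: temperature = (-47 + 23) / -12 = 2.

temperature = 2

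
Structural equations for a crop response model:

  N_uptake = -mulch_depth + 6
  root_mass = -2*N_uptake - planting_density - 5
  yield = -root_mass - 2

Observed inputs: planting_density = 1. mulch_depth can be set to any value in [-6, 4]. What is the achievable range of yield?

8 to 28

Substituting into the root_mass equation gives root_mass = 2*mulch_depth - 18.
Substituting into the yield equation gives yield = -2*mulch_depth + 16.
Linear in mulch_depth, so extremes are at the endpoints: mulch_depth = -6 gives yield = 28; mulch_depth = 4 gives yield = 8.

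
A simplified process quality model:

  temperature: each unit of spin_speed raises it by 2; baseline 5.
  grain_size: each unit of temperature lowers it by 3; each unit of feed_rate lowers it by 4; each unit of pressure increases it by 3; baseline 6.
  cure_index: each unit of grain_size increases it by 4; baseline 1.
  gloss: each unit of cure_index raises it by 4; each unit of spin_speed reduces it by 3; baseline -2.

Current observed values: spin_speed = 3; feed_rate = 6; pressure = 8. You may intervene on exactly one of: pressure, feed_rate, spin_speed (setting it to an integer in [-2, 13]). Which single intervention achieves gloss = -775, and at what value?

set pressure = 1

Intervening on pressure: with other inputs at their observed values, gloss = 48*pressure - 823. Solving for -775 gives pressure = 1, within [-2, 13].
Intervening on feed_rate: gloss = -64*feed_rate - 55. Reaching -775 requires feed_rate = 45/4, not an integer.
Intervening on spin_speed: gloss = -99*spin_speed - 142. Reaching -775 requires spin_speed = 211/33, not an integer.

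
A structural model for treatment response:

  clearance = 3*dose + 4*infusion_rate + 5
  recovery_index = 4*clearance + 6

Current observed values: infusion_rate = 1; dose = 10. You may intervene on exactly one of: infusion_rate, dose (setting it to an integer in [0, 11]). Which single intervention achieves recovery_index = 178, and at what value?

set infusion_rate = 2

Intervening on infusion_rate: with other inputs at their observed values, recovery_index = 16*infusion_rate + 146. Solving for 178 gives infusion_rate = 2, within [0, 11].
Intervening on dose: recovery_index = 12*dose + 42. Reaching 178 requires dose = 34/3, not an integer.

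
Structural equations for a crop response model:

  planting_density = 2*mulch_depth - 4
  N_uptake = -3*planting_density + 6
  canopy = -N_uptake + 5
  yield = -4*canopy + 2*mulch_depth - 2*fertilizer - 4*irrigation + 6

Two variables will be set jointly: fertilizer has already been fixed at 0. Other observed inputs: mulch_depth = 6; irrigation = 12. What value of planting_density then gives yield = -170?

With fertilizer held at 0:
Intervening on planting_density fixes its value directly, overriding its dependence on mulch_depth.
Substituting into the canopy equation gives canopy = 3*planting_density - 1.
Substituting into the yield equation gives yield = -12*planting_density - 26.
Solve -12*planting_density - 26 = -170: planting_density = (-170 + 26) / -12 = 12.

planting_density = 12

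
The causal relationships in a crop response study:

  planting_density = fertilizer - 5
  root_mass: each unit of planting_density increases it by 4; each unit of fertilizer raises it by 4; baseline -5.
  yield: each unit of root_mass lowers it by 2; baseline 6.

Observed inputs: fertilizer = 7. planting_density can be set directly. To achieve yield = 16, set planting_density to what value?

Intervening on planting_density fixes its value directly, overriding its dependence on fertilizer.
Substituting into the root_mass equation gives root_mass = 4*planting_density + 23.
This gives yield = -8*planting_density - 40.
Solve -8*planting_density - 40 = 16: planting_density = (16 + 40) / -8 = -7.

planting_density = -7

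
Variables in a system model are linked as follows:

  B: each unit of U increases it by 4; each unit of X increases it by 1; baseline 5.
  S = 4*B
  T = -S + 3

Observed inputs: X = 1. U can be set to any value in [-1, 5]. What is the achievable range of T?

-101 to -5

Substituting into the B equation gives B = 4*U + 6.
S becomes 16*U + 24.
Substituting into the T equation gives T = -16*U - 21.
Linear in U, so extremes are at the endpoints: U = -1 gives T = -5; U = 5 gives T = -101.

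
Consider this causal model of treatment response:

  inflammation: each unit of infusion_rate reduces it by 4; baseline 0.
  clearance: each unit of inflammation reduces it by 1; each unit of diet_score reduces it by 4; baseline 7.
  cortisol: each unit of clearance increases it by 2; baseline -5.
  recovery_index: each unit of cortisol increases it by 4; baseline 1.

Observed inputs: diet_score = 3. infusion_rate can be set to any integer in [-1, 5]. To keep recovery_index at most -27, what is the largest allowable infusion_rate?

Substituting into the clearance equation gives clearance = 4*infusion_rate - 5.
This gives cortisol = 8*infusion_rate - 15.
Substituting into the recovery_index equation gives recovery_index = 32*infusion_rate - 59.
Require 32*infusion_rate - 59 ≤ -27, so infusion_rate ≤ 1.
The largest integer in [-1, 5] satisfying this is 1.

infusion_rate = 1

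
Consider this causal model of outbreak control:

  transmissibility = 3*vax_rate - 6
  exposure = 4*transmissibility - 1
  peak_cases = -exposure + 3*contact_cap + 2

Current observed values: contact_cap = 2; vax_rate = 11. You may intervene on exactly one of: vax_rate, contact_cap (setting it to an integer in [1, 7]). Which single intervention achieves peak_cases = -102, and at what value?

set contact_cap = 1

Intervening on vax_rate: peak_cases = -12*vax_rate + 33. Reaching -102 requires vax_rate = 45/4, not an integer.
Intervening on contact_cap: with other inputs at their observed values, peak_cases = 3*contact_cap - 105. Solving for -102 gives contact_cap = 1, within [1, 7].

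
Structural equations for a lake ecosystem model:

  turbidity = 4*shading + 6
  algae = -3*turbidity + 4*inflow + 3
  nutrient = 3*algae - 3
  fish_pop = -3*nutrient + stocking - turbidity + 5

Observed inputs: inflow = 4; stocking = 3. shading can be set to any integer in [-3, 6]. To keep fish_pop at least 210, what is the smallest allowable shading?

shading = 2

Substituting into the algae equation gives algae = -12*shading + 1.
So nutrient = -36*shading.
Substituting into the fish_pop equation gives fish_pop = 104*shading + 2.
Require 104*shading + 2 ≥ 210, so shading ≥ 2.
The smallest integer in [-3, 6] satisfying this is 2.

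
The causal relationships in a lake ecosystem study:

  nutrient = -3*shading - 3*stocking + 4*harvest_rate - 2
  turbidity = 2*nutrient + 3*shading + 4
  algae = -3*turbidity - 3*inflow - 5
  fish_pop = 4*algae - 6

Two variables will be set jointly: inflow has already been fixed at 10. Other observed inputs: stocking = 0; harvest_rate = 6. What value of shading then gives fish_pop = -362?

shading = 10

With inflow held at 10:
Substituting into the nutrient equation gives nutrient = -3*shading + 22.
Substituting into the turbidity equation gives turbidity = -3*shading + 48.
Substituting into the algae equation gives algae = 9*shading - 179.
This gives fish_pop = 36*shading - 722.
Solve 36*shading - 722 = -362: shading = (-362 + 722) / 36 = 10.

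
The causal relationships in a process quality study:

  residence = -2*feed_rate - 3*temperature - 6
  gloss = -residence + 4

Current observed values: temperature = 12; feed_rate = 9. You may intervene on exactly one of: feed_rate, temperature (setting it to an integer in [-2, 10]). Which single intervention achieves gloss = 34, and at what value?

Intervening on feed_rate: gloss = 2*feed_rate + 46. Reaching 34 requires feed_rate = -6, outside [-2, 10].
Intervening on temperature: with other inputs at their observed values, gloss = 3*temperature + 28. Solving for 34 gives temperature = 2, within [-2, 10].

set temperature = 2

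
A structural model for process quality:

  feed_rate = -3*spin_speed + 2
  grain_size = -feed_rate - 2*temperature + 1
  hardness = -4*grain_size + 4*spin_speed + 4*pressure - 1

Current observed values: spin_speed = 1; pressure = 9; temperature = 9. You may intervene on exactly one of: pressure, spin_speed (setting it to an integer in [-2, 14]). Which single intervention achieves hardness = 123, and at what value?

Intervening on pressure: with other inputs at their observed values, hardness = 4*pressure + 67. Solving for 123 gives pressure = 14, within [-2, 14].
Intervening on spin_speed: hardness = -8*spin_speed + 111. Reaching 123 requires spin_speed = -3/2, not an integer.

set pressure = 14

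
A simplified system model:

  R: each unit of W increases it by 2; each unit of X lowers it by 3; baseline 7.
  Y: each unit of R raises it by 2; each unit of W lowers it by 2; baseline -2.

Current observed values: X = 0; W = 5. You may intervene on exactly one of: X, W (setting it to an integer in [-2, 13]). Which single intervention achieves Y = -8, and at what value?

Intervening on X: with other inputs at their observed values, Y = -6*X + 22. Solving for -8 gives X = 5, within [-2, 13].
Intervening on W: Y = 2*W + 12. Reaching -8 requires W = -10, outside [-2, 13].

set X = 5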